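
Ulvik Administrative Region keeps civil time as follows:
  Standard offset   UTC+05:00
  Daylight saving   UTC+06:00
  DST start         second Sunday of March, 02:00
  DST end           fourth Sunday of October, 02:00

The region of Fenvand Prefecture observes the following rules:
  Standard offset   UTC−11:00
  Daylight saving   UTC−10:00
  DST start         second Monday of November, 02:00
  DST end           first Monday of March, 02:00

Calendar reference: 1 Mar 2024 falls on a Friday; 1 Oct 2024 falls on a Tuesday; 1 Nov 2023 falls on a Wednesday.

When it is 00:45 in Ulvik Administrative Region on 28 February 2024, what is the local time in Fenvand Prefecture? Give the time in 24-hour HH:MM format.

1 March 2024 is a Friday, so the first Sunday is March 3 and the second is March 10.
1 October 2024 is a Tuesday, so the first Sunday is October 6 and the fourth is October 27.
28 February 2024 does not fall between 10 March and 27 October, so daylight saving is not in effect and Ulvik Administrative Region is at UTC+05:00.
00:45 Ulvik Administrative Region − 5h = 19:45 UTC (rolling into the previous day, 27 February 2024).
1 November 2023 is a Wednesday, so the first Monday is November 6 and the second is November 13.
1 March 2024 is a Friday, so the first Monday is March 4.
At the standard offset (UTC−11:00), 19:45 UTC − 11h = 08:45 Fenvand Prefecture standard time.
Daylight saving runs 13 November 2023 – 4 March 2024; the standard-time date in Fenvand Prefecture, 27 February 2024, is inside that window, so Fenvand Prefecture is at UTC−10:00.
19:45 UTC − 10h = 09:45 Fenvand Prefecture.

09:45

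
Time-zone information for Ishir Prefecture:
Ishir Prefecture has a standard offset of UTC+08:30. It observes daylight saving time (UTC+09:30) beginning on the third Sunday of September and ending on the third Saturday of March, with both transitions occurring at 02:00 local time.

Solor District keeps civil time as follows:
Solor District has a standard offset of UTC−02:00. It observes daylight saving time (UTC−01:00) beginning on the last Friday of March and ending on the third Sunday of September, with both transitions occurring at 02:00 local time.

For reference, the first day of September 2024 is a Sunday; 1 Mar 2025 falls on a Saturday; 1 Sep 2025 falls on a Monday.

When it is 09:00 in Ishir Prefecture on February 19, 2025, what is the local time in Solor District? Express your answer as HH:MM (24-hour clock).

21:30

1 September 2024 is a Sunday, so the first Sunday is September 1 and the third is September 15.
1 March 2025 is a Saturday, so the first Saturday is March 1 and the third is March 15.
February 19, 2025 falls between 15 September 2024 and 15 March 2025, so daylight saving is in effect and Ishir Prefecture is at UTC+09:30.
09:00 Ishir Prefecture − 9h30m = 23:30 UTC (rolling into the previous day, 18 February 2025).
1 March 2025 is a Saturday, so Fridays fall on 7, 14, 21, 28; the last is March 28.
1 September 2025 is a Monday, so the first Sunday is September 7 and the third is September 21.
At the standard offset (UTC−02:00), 23:30 UTC − 2h = 21:30 Solor District standard time.
The standard-time date in Solor District, February 18, 2025, does not fall between 28 March and 21 September, so daylight saving is not in effect and Solor District is at UTC−02:00.
23:30 UTC − 2h = 21:30 Solor District.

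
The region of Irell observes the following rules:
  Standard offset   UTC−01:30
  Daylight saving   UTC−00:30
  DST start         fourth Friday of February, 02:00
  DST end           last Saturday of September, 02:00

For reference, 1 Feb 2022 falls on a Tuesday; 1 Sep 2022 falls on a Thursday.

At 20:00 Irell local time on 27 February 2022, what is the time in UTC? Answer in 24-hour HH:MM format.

1 February 2022 is a Tuesday, so the first Friday is February 4 and the fourth is February 25.
1 September 2022 is a Thursday, so Saturdays fall on 3, 10, 17, 24; the last is September 24.
Daylight saving runs 25 February – 24 September; 27 February 2022 is inside that window, so Irell is at UTC−00:30.
20:00 local + 0h30m = 20:30 UTC.

20:30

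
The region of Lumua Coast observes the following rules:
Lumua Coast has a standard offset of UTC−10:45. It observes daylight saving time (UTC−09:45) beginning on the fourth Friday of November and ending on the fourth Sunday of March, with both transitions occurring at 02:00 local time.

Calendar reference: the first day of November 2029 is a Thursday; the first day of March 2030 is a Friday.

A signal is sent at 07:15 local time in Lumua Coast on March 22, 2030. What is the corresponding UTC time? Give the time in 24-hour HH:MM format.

17:00

1 November 2029 is a Thursday, so the first Friday is November 2 and the fourth is November 23.
1 March 2030 is a Friday, so the first Sunday is March 3 and the fourth is March 24.
Daylight saving runs 23 November 2029 – 24 March 2030; March 22, 2030 is inside that window, so Lumua Coast is at UTC−09:45.
07:15 local + 9h45m = 17:00 UTC.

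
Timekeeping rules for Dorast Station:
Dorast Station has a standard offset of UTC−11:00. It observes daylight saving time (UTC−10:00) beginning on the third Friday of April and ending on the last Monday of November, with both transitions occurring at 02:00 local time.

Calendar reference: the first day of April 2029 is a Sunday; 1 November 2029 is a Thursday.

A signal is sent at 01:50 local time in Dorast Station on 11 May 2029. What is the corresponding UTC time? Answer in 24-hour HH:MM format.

11:50

1 April 2029 is a Sunday, so the first Friday is April 6 and the third is April 20.
1 November 2029 is a Thursday, so Mondays fall on 5, 12, 19, 26; the last is November 26.
11 May 2029 lies within the daylight-saving period (20 April – 26 November), so Dorast Station is on daylight time, UTC−10:00.
01:50 local + 10h = 11:50 UTC.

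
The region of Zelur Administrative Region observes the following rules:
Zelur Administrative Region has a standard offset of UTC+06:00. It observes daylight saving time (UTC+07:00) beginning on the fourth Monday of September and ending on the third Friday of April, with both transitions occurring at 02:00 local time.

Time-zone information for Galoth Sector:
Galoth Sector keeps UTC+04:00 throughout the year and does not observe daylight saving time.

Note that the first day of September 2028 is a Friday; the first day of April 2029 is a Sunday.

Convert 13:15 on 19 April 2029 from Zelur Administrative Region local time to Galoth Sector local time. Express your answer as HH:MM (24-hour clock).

10:15

1 September 2028 is a Friday, so the first Monday is September 4 and the fourth is September 25.
1 April 2029 is a Sunday, so the first Friday is April 6 and the third is April 20.
19 April 2029 lies within the daylight-saving period (25 September 2028 – 20 April 2029), so Zelur Administrative Region is on daylight time, UTC+07:00.
13:15 Zelur Administrative Region − 7h = 06:15 UTC.
Galoth Sector has no daylight saving, so its offset is UTC+04:00 year-round.
06:15 UTC + 4h = 10:15 Galoth Sector.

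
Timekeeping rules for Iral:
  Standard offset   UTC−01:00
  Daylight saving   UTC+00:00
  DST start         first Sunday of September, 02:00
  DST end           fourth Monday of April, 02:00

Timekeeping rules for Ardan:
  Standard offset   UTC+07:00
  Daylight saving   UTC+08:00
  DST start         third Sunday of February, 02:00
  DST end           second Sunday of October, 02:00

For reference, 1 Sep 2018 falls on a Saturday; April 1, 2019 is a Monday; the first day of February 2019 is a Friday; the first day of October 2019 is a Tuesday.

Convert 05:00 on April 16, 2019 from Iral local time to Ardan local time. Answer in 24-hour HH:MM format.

1 September 2018 is a Saturday, so the first Sunday is September 2.
1 April 2019 is a Monday, so the first Monday is April 1 and the fourth is April 22.
April 16, 2019 lies within the daylight-saving period (2 September 2018 – 22 April 2019), so Iral is on daylight time, UTC+00:00.
05:00 Iral − 0h = 05:00 UTC.
1 February 2019 is a Friday, so the first Sunday is February 3 and the third is February 17.
1 October 2019 is a Tuesday, so the first Sunday is October 6 and the second is October 13.
At the standard offset (UTC+07:00), 05:00 UTC + 7h = 12:00 Ardan standard time.
Daylight saving runs 17 February – 13 October; the standard-time date in Ardan, April 16, 2019, is inside that window, so Ardan is at UTC+08:00.
05:00 UTC + 8h = 13:00 Ardan.

13:00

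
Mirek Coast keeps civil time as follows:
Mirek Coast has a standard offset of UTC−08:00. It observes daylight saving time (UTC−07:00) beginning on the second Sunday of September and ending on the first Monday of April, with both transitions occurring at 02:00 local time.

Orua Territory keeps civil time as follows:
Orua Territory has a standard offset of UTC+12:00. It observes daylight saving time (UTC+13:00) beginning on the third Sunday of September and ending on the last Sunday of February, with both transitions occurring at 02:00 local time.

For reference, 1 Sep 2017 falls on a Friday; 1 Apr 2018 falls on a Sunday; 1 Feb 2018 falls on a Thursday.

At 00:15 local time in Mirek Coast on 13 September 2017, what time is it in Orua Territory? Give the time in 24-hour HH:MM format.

1 September 2017 is a Friday, so the first Sunday is September 3 and the second is September 10.
1 April 2018 is a Sunday, so the first Monday is April 2.
13 September 2017 falls between 10 September 2017 and 2 April 2018, so daylight saving is in effect and Mirek Coast is at UTC−07:00.
00:15 Mirek Coast + 7h = 07:15 UTC.
1 September 2017 is a Friday, so the first Sunday is September 3 and the third is September 17.
1 February 2018 is a Thursday, so Sundays fall on 4, 11, 18, 25; the last is February 25.
At the standard offset (UTC+12:00), 07:15 UTC + 12h = 19:15 Orua Territory standard time.
Daylight saving runs 17 September 2017 – 25 February 2018; the standard-time date in Orua Territory, 13 September 2017, is outside that window, so Orua Territory is on standard time at UTC+12:00.
07:15 UTC + 12h = 19:15 Orua Territory.

19:15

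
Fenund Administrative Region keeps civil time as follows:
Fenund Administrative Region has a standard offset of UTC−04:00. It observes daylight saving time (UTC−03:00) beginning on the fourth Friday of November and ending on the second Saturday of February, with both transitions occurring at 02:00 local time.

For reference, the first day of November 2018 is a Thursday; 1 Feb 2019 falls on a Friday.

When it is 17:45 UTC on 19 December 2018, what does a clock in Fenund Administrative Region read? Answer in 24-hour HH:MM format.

1 November 2018 is a Thursday, so the first Friday is November 2 and the fourth is November 23.
1 February 2019 is a Friday, so the first Saturday is February 2 and the second is February 9.
At the standard offset (UTC−04:00), 17:45 UTC − 4h = 13:45 Fenund Administrative Region standard time.
The standard-time date in Fenund Administrative Region, 19 December 2018, falls between 23 November 2018 and 9 February 2019, so daylight saving is in effect and Fenund Administrative Region is at UTC−03:00.
17:45 UTC − 3h = 14:45 local.

14:45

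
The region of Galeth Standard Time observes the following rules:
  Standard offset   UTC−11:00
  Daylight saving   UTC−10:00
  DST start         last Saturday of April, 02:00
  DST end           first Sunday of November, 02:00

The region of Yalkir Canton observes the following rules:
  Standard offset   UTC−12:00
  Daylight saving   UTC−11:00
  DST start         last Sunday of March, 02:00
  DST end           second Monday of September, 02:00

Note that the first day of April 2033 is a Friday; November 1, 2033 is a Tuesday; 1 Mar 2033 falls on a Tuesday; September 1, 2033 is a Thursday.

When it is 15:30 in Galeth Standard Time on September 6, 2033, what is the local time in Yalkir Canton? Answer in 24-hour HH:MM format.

1 April 2033 is a Friday, so Saturdays fall on 2, 9, 16, 23, 30; the last is April 30.
1 November 2033 is a Tuesday, so the first Sunday is November 6.
September 6, 2033 falls between 30 April and 6 November, so daylight saving is in effect and Galeth Standard Time is at UTC−10:00.
15:30 Galeth Standard Time + 10h = 01:30 UTC (rolling into the next day, 7 September 2033).
1 March 2033 is a Tuesday, so Sundays fall on 6, 13, 20, 27; the last is March 27.
1 September 2033 is a Thursday, so the first Monday is September 5 and the second is September 12.
At the standard offset (UTC−12:00), 01:30 UTC − 12h = 13:30 Yalkir Canton standard time (rolling into the previous day, 6 September 2033).
The standard-time date in Yalkir Canton, September 6, 2033, falls between 27 March and 12 September, so daylight saving is in effect and Yalkir Canton is at UTC−11:00.
01:30 UTC − 11h = 14:30 Yalkir Canton (rolling into the previous day, 6 September 2033).

14:30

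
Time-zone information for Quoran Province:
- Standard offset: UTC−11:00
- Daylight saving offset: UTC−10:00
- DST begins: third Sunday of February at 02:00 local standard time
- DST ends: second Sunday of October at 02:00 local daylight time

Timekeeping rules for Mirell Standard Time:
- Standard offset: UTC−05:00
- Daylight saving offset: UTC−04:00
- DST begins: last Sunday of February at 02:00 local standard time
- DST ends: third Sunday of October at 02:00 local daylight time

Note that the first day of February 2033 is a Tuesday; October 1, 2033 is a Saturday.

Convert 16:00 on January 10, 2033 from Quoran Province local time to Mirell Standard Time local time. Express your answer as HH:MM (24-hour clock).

1 February 2033 is a Tuesday, so the first Sunday is February 6 and the third is February 20.
1 October 2033 is a Saturday, so the first Sunday is October 2 and the second is October 9.
January 10, 2033 does not fall between 20 February and 9 October, so daylight saving is not in effect and Quoran Province is at UTC−11:00.
16:00 Quoran Province + 11h = 03:00 UTC (rolling into the next day, 11 January 2033).
1 February 2033 is a Tuesday, so Sundays fall on 6, 13, 20, 27; the last is February 27.
1 October 2033 is a Saturday, so the first Sunday is October 2 and the third is October 16.
At the standard offset (UTC−05:00), 03:00 UTC − 5h = 22:00 Mirell Standard Time standard time (rolling into the previous day, 10 January 2033).
The standard-time date in Mirell Standard Time, January 10, 2033, is outside the daylight-saving period (27 February – 16 October), so Mirell Standard Time is on standard time, UTC−05:00.
03:00 UTC − 5h = 22:00 Mirell Standard Time (rolling into the previous day, 10 January 2033).

22:00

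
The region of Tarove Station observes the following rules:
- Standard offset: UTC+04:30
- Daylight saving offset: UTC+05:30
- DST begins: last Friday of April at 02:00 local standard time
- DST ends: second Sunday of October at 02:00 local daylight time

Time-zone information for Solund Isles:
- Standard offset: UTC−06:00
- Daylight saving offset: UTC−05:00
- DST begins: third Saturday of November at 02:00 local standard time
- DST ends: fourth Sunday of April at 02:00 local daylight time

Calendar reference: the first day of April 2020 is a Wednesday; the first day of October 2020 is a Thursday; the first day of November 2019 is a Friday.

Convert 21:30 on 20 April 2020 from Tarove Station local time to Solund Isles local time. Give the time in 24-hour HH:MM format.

12:00

1 April 2020 is a Wednesday, so Fridays fall on 3, 10, 17, 24; the last is April 24.
1 October 2020 is a Thursday, so the first Sunday is October 4 and the second is October 11.
Daylight saving runs 24 April – 11 October; 20 April 2020 is outside that window, so Tarove Station is on standard time at UTC+04:30.
21:30 Tarove Station − 4h30m = 17:00 UTC.
1 November 2019 is a Friday, so the first Saturday is November 2 and the third is November 16.
1 April 2020 is a Wednesday, so the first Sunday is April 5 and the fourth is April 26.
At the standard offset (UTC−06:00), 17:00 UTC − 6h = 11:00 Solund Isles standard time.
Daylight saving runs 16 November 2019 – 26 April 2020; the standard-time date in Solund Isles, 20 April 2020, is inside that window, so Solund Isles is at UTC−05:00.
17:00 UTC − 5h = 12:00 Solund Isles.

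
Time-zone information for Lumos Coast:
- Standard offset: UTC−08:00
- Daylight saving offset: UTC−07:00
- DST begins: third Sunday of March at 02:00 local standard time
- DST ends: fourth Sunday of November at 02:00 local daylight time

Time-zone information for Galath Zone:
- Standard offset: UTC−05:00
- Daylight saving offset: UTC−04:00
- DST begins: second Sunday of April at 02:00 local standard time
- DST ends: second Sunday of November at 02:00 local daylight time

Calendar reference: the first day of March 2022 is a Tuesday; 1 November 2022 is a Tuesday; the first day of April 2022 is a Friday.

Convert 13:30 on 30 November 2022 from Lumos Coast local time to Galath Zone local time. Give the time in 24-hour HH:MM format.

16:30

1 March 2022 is a Tuesday, so the first Sunday is March 6 and the third is March 20.
1 November 2022 is a Tuesday, so the first Sunday is November 6 and the fourth is November 27.
30 November 2022 does not fall between 20 March and 27 November, so daylight saving is not in effect and Lumos Coast is at UTC−08:00.
13:30 Lumos Coast + 8h = 21:30 UTC.
1 April 2022 is a Friday, so the first Sunday is April 3 and the second is April 10.
1 November 2022 is a Tuesday, so the first Sunday is November 6 and the second is November 13.
At the standard offset (UTC−05:00), 21:30 UTC − 5h = 16:30 Galath Zone standard time.
The standard-time date in Galath Zone, 30 November 2022, does not fall between 10 April and 13 November, so daylight saving is not in effect and Galath Zone is at UTC−05:00.
21:30 UTC − 5h = 16:30 Galath Zone.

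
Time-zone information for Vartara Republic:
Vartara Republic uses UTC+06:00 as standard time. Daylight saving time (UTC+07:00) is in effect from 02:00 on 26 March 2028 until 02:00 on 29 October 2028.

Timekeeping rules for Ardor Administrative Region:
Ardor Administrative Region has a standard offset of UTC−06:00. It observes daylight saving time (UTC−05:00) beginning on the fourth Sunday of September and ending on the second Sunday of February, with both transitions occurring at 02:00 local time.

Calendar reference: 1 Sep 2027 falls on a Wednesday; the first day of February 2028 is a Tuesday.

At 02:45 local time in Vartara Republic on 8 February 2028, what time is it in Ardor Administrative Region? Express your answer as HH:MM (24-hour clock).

15:45

Daylight saving runs 26 March – 29 October; 8 February 2028 is outside that window, so Vartara Republic is on standard time at UTC+06:00.
02:45 Vartara Republic − 6h = 20:45 UTC (rolling into the previous day, 7 February 2028).
1 September 2027 is a Wednesday, so the first Sunday is September 5 and the fourth is September 26.
1 February 2028 is a Tuesday, so the first Sunday is February 6 and the second is February 13.
At the standard offset (UTC−06:00), 20:45 UTC − 6h = 14:45 Ardor Administrative Region standard time.
The standard-time date in Ardor Administrative Region, 7 February 2028, lies within the daylight-saving period (26 September 2027 – 13 February 2028), so Ardor Administrative Region is on daylight time, UTC−05:00.
20:45 UTC − 5h = 15:45 Ardor Administrative Region.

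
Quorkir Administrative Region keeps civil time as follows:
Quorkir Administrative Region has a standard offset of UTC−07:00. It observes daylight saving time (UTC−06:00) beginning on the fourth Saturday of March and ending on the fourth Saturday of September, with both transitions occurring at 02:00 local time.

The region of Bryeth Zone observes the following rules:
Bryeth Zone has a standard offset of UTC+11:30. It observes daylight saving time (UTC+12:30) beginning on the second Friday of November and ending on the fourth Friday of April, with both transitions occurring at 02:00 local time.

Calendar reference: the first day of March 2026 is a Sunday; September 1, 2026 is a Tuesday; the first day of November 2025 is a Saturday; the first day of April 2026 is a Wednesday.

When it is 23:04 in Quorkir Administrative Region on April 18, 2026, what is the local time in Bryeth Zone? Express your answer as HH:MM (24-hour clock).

1 March 2026 is a Sunday, so the first Saturday is March 7 and the fourth is March 28.
1 September 2026 is a Tuesday, so the first Saturday is September 5 and the fourth is September 26.
April 18, 2026 lies within the daylight-saving period (28 March – 26 September), so Quorkir Administrative Region is on daylight time, UTC−06:00.
23:04 Quorkir Administrative Region + 6h = 05:04 UTC (rolling into the next day, 19 April 2026).
1 November 2025 is a Saturday, so the first Friday is November 7 and the second is November 14.
1 April 2026 is a Wednesday, so the first Friday is April 3 and the fourth is April 24.
At the standard offset (UTC+11:30), 05:04 UTC + 11h30m = 16:34 Bryeth Zone standard time.
The standard-time date in Bryeth Zone, April 19, 2026, falls between 14 November 2025 and 24 April 2026, so daylight saving is in effect and Bryeth Zone is at UTC+12:30.
05:04 UTC + 12h30m = 17:34 Bryeth Zone.

17:34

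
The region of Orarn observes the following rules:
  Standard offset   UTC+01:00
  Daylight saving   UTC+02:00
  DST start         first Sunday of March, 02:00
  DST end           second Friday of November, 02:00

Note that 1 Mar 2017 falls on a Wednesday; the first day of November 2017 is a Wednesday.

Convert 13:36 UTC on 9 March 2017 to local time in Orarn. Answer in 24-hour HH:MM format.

1 March 2017 is a Wednesday, so the first Sunday is March 5.
1 November 2017 is a Wednesday, so the first Friday is November 3 and the second is November 10.
At the standard offset (UTC+01:00), 13:36 UTC + 1h = 14:36 Orarn standard time.
The standard-time date in Orarn, 9 March 2017, lies within the daylight-saving period (5 March – 10 November), so Orarn is on daylight time, UTC+02:00.
13:36 UTC + 2h = 15:36 local.

15:36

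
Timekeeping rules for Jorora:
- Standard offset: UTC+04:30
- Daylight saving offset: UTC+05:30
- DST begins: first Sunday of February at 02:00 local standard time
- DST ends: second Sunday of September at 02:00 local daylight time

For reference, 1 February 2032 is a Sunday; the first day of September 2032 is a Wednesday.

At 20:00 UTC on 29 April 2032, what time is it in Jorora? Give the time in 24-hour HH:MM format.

01:30

1 February 2032 is a Sunday, so the first Sunday is February 1.
1 September 2032 is a Wednesday, so the first Sunday is September 5 and the second is September 12.
At the standard offset (UTC+04:30), 20:00 UTC + 4h30m = 00:30 Jorora standard time (rolling into the next day, 30 April 2032).
The standard-time date in Jorora, 30 April 2032, lies within the daylight-saving period (1 February – 12 September), so Jorora is on daylight time, UTC+05:30.
20:00 UTC + 5h30m = 01:30 local (rolling into the next day, 30 April 2032).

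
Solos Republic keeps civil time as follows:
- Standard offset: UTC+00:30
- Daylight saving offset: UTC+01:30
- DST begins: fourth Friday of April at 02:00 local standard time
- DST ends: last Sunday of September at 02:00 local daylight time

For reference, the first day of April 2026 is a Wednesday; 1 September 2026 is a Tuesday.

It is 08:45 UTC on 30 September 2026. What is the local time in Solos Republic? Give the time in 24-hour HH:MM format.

09:15

1 April 2026 is a Wednesday, so the first Friday is April 3 and the fourth is April 24.
1 September 2026 is a Tuesday, so Sundays fall on 6, 13, 20, 27; the last is September 27.
At the standard offset (UTC+00:30), 08:45 UTC + 0h30m = 09:15 Solos Republic standard time.
The standard-time date in Solos Republic, 30 September 2026, does not fall between 24 April and 27 September, so daylight saving is not in effect and Solos Republic is at UTC+00:30.
08:45 UTC + 0h30m = 09:15 local.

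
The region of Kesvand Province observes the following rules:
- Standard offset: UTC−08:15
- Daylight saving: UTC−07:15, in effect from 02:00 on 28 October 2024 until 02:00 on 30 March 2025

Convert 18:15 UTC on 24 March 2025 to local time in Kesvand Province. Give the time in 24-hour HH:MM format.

11:00

At the standard offset (UTC−08:15), 18:15 UTC − 8h15m = 10:00 Kesvand Province standard time.
The standard-time date in Kesvand Province, 24 March 2025, lies within the daylight-saving period (28 October 2024 – 30 March 2025), so Kesvand Province is on daylight time, UTC−07:15.
18:15 UTC − 7h15m = 11:00 local.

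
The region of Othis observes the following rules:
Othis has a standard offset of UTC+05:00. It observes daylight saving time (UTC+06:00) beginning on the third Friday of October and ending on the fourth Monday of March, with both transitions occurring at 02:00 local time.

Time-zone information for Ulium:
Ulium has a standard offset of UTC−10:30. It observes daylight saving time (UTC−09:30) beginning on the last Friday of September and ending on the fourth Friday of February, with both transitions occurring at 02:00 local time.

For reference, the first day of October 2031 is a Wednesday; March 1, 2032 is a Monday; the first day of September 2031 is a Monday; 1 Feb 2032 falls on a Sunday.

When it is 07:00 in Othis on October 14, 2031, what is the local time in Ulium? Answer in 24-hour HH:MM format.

16:30

1 October 2031 is a Wednesday, so the first Friday is October 3 and the third is October 17.
1 March 2032 is a Monday, so the first Monday is March 1 and the fourth is March 22.
Daylight saving runs 17 October 2031 – 22 March 2032; October 14, 2031 is outside that window, so Othis is on standard time at UTC+05:00.
07:00 Othis − 5h = 02:00 UTC.
1 September 2031 is a Monday, so Fridays fall on 5, 12, 19, 26; the last is September 26.
1 February 2032 is a Sunday, so the first Friday is February 6 and the fourth is February 27.
At the standard offset (UTC−10:30), 02:00 UTC − 10h30m = 15:30 Ulium standard time (rolling into the previous day, 13 October 2031).
The standard-time date in Ulium, October 13, 2031, lies within the daylight-saving period (26 September 2031 – 27 February 2032), so Ulium is on daylight time, UTC−09:30.
02:00 UTC − 9h30m = 16:30 Ulium (rolling into the previous day, 13 October 2031).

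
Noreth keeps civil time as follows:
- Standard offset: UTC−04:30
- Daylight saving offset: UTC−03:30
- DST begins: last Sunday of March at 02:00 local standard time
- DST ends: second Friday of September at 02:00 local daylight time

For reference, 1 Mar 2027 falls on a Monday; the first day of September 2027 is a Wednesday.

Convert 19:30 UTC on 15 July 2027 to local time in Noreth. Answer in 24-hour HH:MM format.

1 March 2027 is a Monday, so Sundays fall on 7, 14, 21, 28; the last is March 28.
1 September 2027 is a Wednesday, so the first Friday is September 3 and the second is September 10.
At the standard offset (UTC−04:30), 19:30 UTC − 4h30m = 15:00 Noreth standard time.
Daylight saving runs 28 March – 10 September; the standard-time date in Noreth, 15 July 2027, is inside that window, so Noreth is at UTC−03:30.
19:30 UTC − 3h30m = 16:00 local.

16:00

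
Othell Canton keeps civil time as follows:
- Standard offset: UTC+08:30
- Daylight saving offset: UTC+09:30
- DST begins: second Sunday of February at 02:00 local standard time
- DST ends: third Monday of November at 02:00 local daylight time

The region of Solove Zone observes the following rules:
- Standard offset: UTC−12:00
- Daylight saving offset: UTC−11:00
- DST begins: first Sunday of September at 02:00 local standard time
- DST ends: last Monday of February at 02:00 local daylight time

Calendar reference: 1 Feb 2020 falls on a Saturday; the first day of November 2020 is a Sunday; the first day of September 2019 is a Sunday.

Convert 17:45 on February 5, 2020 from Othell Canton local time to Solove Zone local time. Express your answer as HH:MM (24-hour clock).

22:15

1 February 2020 is a Saturday, so the first Sunday is February 2 and the second is February 9.
1 November 2020 is a Sunday, so the first Monday is November 2 and the third is November 16.
February 5, 2020 is outside the daylight-saving period (9 February – 16 November), so Othell Canton is on standard time, UTC+08:30.
17:45 Othell Canton − 8h30m = 09:15 UTC.
1 September 2019 is a Sunday, so the first Sunday is September 1.
1 February 2020 is a Saturday, so Mondays fall on 3, 10, 17, 24; the last is February 24.
At the standard offset (UTC−12:00), 09:15 UTC − 12h = 21:15 Solove Zone standard time (rolling into the previous day, 4 February 2020).
The standard-time date in Solove Zone, February 4, 2020, lies within the daylight-saving period (1 September 2019 – 24 February 2020), so Solove Zone is on daylight time, UTC−11:00.
09:15 UTC − 11h = 22:15 Solove Zone (rolling into the previous day, 4 February 2020).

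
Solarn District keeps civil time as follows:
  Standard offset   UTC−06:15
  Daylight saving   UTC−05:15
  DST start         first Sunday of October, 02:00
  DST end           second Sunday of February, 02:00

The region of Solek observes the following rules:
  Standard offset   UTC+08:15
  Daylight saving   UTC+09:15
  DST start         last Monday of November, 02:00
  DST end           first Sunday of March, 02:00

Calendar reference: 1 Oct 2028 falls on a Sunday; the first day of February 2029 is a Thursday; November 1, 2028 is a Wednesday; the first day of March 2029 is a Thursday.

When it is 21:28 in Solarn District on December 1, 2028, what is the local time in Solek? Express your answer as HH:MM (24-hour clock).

11:58

1 October 2028 is a Sunday, so the first Sunday is October 1.
1 February 2029 is a Thursday, so the first Sunday is February 4 and the second is February 11.
December 1, 2028 falls between 1 October 2028 and 11 February 2029, so daylight saving is in effect and Solarn District is at UTC−05:15.
21:28 Solarn District + 5h15m = 02:43 UTC (rolling into the next day, 2 December 2028).
1 November 2028 is a Wednesday, so Mondays fall on 6, 13, 20, 27; the last is November 27.
1 March 2029 is a Thursday, so the first Sunday is March 4.
At the standard offset (UTC+08:15), 02:43 UTC + 8h15m = 10:58 Solek standard time.
The standard-time date in Solek, December 2, 2028, lies within the daylight-saving period (27 November 2028 – 4 March 2029), so Solek is on daylight time, UTC+09:15.
02:43 UTC + 9h15m = 11:58 Solek.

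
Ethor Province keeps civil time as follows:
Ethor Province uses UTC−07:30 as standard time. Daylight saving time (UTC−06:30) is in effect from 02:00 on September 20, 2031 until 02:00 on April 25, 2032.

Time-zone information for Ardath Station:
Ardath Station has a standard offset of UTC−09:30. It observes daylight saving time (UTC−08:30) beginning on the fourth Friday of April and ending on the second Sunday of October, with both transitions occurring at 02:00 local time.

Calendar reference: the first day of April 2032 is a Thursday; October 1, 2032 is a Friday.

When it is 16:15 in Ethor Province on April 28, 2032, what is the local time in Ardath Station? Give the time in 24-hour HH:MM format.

Daylight saving runs 20 September 2031 – 25 April 2032; April 28, 2032 is outside that window, so Ethor Province is on standard time at UTC−07:30.
16:15 Ethor Province + 7h30m = 23:45 UTC.
1 April 2032 is a Thursday, so the first Friday is April 2 and the fourth is April 23.
1 October 2032 is a Friday, so the first Sunday is October 3 and the second is October 10.
At the standard offset (UTC−09:30), 23:45 UTC − 9h30m = 14:15 Ardath Station standard time.
The standard-time date in Ardath Station, April 28, 2032, falls between 23 April and 10 October, so daylight saving is in effect and Ardath Station is at UTC−08:30.
23:45 UTC − 8h30m = 15:15 Ardath Station.

15:15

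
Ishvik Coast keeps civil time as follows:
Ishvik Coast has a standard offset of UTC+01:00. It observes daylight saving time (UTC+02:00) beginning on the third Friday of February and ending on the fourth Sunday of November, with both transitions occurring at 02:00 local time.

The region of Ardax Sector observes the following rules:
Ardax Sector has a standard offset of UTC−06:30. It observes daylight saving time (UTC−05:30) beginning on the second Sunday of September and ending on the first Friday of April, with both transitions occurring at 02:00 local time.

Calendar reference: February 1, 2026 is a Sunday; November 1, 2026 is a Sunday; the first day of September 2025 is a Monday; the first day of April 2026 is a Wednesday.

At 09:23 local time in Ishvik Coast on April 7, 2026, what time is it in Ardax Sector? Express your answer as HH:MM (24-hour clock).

1 February 2026 is a Sunday, so the first Friday is February 6 and the third is February 20.
1 November 2026 is a Sunday, so the first Sunday is November 1 and the fourth is November 22.
Daylight saving runs 20 February – 22 November; April 7, 2026 is inside that window, so Ishvik Coast is at UTC+02:00.
09:23 Ishvik Coast − 2h = 07:23 UTC.
1 September 2025 is a Monday, so the first Sunday is September 7 and the second is September 14.
1 April 2026 is a Wednesday, so the first Friday is April 3.
At the standard offset (UTC−06:30), 07:23 UTC − 6h30m = 00:53 Ardax Sector standard time.
The standard-time date in Ardax Sector, April 7, 2026, is outside the daylight-saving period (14 September 2025 – 3 April 2026), so Ardax Sector is on standard time, UTC−06:30.
07:23 UTC − 6h30m = 00:53 Ardax Sector.

00:53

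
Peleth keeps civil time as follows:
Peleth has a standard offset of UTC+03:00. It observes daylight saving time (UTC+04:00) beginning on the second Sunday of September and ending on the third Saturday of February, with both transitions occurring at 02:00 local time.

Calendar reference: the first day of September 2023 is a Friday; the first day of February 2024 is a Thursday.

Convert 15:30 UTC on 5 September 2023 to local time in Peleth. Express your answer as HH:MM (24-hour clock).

18:30

1 September 2023 is a Friday, so the first Sunday is September 3 and the second is September 10.
1 February 2024 is a Thursday, so the first Saturday is February 3 and the third is February 17.
At the standard offset (UTC+03:00), 15:30 UTC + 3h = 18:30 Peleth standard time.
The standard-time date in Peleth, 5 September 2023, does not fall between 10 September 2023 and 17 February 2024, so daylight saving is not in effect and Peleth is at UTC+03:00.
15:30 UTC + 3h = 18:30 local.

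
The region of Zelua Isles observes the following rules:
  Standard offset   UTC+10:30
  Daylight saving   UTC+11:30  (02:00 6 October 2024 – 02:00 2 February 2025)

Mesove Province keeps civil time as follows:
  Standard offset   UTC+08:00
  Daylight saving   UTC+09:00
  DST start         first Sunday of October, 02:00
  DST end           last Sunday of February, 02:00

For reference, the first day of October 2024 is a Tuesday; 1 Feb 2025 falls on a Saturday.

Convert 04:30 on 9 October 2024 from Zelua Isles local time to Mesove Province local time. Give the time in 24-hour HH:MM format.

9 October 2024 lies within the daylight-saving period (6 October 2024 – 2 February 2025), so Zelua Isles is on daylight time, UTC+11:30.
04:30 Zelua Isles − 11h30m = 17:00 UTC (rolling into the previous day, 8 October 2024).
1 October 2024 is a Tuesday, so the first Sunday is October 6.
1 February 2025 is a Saturday, so Sundays fall on 2, 9, 16, 23; the last is February 23.
At the standard offset (UTC+08:00), 17:00 UTC + 8h = 01:00 Mesove Province standard time (rolling into the next day, 9 October 2024).
The standard-time date in Mesove Province, 9 October 2024, lies within the daylight-saving period (6 October 2024 – 23 February 2025), so Mesove Province is on daylight time, UTC+09:00.
17:00 UTC + 9h = 02:00 Mesove Province (rolling into the next day, 9 October 2024).

02:00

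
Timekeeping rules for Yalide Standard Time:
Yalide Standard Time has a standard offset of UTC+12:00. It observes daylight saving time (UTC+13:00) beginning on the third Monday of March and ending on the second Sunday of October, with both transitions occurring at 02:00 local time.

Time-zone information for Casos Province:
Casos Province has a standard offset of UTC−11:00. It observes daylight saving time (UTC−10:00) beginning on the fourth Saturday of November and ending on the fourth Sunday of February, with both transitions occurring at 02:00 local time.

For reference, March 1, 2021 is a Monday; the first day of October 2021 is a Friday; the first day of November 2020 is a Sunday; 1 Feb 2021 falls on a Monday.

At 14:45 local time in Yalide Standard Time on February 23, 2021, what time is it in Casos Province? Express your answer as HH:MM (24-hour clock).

16:45

1 March 2021 is a Monday, so the first Monday is March 1 and the third is March 15.
1 October 2021 is a Friday, so the first Sunday is October 3 and the second is October 10.
Daylight saving runs 15 March – 10 October; February 23, 2021 is outside that window, so Yalide Standard Time is on standard time at UTC+12:00.
14:45 Yalide Standard Time − 12h = 02:45 UTC.
1 November 2020 is a Sunday, so the first Saturday is November 7 and the fourth is November 28.
1 February 2021 is a Monday, so the first Sunday is February 7 and the fourth is February 28.
At the standard offset (UTC−11:00), 02:45 UTC − 11h = 15:45 Casos Province standard time (rolling into the previous day, 22 February 2021).
Daylight saving runs 28 November 2020 – 28 February 2021; the standard-time date in Casos Province, February 22, 2021, is inside that window, so Casos Province is at UTC−10:00.
02:45 UTC − 10h = 16:45 Casos Province (rolling into the previous day, 22 February 2021).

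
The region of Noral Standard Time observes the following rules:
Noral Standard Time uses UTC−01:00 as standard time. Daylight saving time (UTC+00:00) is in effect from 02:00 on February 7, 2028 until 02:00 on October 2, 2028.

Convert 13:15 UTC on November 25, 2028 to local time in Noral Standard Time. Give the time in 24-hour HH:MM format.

At the standard offset (UTC−01:00), 13:15 UTC − 1h = 12:15 Noral Standard Time standard time.
The standard-time date in Noral Standard Time, November 25, 2028, is outside the daylight-saving period (7 February – 2 October), so Noral Standard Time is on standard time, UTC−01:00.
13:15 UTC − 1h = 12:15 local.

12:15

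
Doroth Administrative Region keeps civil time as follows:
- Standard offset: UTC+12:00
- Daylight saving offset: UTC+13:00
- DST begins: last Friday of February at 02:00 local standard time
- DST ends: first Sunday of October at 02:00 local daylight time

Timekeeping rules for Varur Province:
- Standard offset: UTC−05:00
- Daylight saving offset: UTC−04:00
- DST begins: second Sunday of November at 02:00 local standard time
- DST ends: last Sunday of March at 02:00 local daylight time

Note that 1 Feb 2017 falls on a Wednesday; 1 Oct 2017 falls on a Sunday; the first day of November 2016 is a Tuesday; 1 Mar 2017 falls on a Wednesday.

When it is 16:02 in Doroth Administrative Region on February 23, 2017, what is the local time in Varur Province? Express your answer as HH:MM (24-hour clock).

00:02

1 February 2017 is a Wednesday, so Fridays fall on 3, 10, 17, 24; the last is February 24.
1 October 2017 is a Sunday, so the first Sunday is October 1.
February 23, 2017 does not fall between 24 February and 1 October, so daylight saving is not in effect and Doroth Administrative Region is at UTC+12:00.
16:02 Doroth Administrative Region − 12h = 04:02 UTC.
1 November 2016 is a Tuesday, so the first Sunday is November 6 and the second is November 13.
1 March 2017 is a Wednesday, so Sundays fall on 5, 12, 19, 26; the last is March 26.
At the standard offset (UTC−05:00), 04:02 UTC − 5h = 23:02 Varur Province standard time (rolling into the previous day, 22 February 2017).
Daylight saving runs 13 November 2016 – 26 March 2017; the standard-time date in Varur Province, February 22, 2017, is inside that window, so Varur Province is at UTC−04:00.
04:02 UTC − 4h = 00:02 Varur Province.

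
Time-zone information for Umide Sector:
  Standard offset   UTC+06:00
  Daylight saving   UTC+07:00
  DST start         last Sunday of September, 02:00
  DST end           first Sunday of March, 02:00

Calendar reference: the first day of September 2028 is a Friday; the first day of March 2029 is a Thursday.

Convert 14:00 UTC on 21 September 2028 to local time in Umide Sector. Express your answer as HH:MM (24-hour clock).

20:00

1 September 2028 is a Friday, so Sundays fall on 3, 10, 17, 24; the last is September 24.
1 March 2029 is a Thursday, so the first Sunday is March 4.
At the standard offset (UTC+06:00), 14:00 UTC + 6h = 20:00 Umide Sector standard time.
Daylight saving runs 24 September 2028 – 4 March 2029; the standard-time date in Umide Sector, 21 September 2028, is outside that window, so Umide Sector is on standard time at UTC+06:00.
14:00 UTC + 6h = 20:00 local.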